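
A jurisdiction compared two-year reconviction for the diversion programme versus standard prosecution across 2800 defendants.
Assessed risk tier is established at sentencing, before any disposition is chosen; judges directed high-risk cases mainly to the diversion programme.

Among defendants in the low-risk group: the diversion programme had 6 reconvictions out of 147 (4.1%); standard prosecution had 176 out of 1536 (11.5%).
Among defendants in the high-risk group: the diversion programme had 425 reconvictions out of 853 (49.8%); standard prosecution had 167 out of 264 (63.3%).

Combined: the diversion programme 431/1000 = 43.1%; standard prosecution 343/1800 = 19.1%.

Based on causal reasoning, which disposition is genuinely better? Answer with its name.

Assessed risk tier is set before the disposition has any effect — it is not caused by the disposition — and it independently drives the outcome. That makes it a confounder, so the causal comparison is within assessed risk tier levels.
Within each level — low-risk: 4.1% vs 11.5%; high-risk: 49.8% vs 63.3% — the diversion programme is lower every time.

the diversion programme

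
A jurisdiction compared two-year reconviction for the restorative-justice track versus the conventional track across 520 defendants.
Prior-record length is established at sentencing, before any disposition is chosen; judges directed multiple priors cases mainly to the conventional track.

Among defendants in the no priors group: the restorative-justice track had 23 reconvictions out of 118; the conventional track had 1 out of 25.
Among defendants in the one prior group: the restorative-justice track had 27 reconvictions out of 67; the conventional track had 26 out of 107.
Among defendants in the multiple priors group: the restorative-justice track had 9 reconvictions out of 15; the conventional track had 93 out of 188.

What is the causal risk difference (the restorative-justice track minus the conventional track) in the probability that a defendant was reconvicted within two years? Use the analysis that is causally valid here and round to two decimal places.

+0.14

Prior-record length satisfies the back-door criterion: it is not a descendant of the disposition, and it blocks the spurious path from disposition to outcome. Adjusting for it (i.e., using the within-prior-record length rates) gives the causal effect.
Adjusting over the population distribution of prior-record length: 0.275·(0.195−0.040) + 0.335·(0.403−0.243) + 0.390·(0.600−0.495) = +0.137.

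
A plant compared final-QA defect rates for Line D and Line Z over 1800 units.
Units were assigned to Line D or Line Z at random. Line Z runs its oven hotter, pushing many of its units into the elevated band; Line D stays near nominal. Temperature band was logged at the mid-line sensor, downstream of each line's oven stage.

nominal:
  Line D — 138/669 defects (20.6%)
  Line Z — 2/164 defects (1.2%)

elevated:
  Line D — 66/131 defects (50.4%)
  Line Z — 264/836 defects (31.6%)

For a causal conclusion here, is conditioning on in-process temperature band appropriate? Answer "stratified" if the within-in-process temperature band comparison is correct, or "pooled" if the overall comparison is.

pooled

Within every in-process temperature band level Line Z has the lower rate, yet pooled Line D does — Simpson's reversal.
In-process temperature band is recorded after the line and is itself shifted by it — it sits on the causal path from line to outcome. Conditioning on a mediator would strip out part of the effect we want; the pooled comparison gives the total causal effect.
Pooled: Line D 25.5% vs Line Z 26.6%; Line D is lower overall.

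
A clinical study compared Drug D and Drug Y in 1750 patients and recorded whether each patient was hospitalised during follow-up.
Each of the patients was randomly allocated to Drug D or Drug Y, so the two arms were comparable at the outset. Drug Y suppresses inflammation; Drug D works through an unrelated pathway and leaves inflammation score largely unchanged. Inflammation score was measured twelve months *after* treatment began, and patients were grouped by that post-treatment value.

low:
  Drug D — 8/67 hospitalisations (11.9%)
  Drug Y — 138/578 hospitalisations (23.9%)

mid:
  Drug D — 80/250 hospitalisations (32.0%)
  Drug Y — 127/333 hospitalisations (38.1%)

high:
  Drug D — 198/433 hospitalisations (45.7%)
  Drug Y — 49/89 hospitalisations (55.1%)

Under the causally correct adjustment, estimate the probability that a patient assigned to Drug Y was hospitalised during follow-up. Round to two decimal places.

0.31

The distribution of inflammation score is itself part of what the drug does — it is an intermediate outcome. Holding it fixed would remove that part of the effect; the total effect is the pooled difference.
So P(outcome | do(Drug Y)) is just the pooled rate for Drug Y: 314/1000 = 0.314.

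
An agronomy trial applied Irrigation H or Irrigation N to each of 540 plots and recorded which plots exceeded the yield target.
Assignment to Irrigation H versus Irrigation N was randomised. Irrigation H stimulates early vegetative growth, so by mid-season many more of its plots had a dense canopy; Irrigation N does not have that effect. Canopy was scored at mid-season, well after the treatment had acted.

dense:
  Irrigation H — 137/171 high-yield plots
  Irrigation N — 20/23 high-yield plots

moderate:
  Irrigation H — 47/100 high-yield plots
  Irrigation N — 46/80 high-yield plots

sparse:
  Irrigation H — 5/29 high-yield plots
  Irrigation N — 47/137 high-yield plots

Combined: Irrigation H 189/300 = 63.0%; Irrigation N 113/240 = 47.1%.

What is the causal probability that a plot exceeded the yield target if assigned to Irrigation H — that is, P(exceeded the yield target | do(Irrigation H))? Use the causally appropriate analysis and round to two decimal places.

Mid-season canopy lies on the pathway irrigation → mid-season canopy → outcome, so adjusting for it blocks the indirect effect. For the total causal effect of irrigation, use the unadjusted pooled rates.
So P(outcome | do(Irrigation H)) is just the pooled rate for Irrigation H: 189/300 = 0.630.

0.63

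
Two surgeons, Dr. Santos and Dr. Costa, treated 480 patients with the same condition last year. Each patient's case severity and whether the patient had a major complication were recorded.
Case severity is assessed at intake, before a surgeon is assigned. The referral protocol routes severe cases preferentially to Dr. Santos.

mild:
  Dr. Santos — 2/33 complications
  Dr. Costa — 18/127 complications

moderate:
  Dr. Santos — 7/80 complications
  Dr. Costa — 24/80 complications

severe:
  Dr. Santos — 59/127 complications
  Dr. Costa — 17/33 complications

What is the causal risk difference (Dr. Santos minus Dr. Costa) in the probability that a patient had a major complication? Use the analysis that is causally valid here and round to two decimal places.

-0.11

Case severity differs across surgeons for reasons unrelated to any effect of the surgeon itself, and it separately predicts the outcome — a classic confounder. We must compare within case severity levels.
Adjusting over the population distribution of case severity: 0.333·(0.061−0.142) + 0.333·(0.087−0.300) + 0.333·(0.465−0.515) = -0.115.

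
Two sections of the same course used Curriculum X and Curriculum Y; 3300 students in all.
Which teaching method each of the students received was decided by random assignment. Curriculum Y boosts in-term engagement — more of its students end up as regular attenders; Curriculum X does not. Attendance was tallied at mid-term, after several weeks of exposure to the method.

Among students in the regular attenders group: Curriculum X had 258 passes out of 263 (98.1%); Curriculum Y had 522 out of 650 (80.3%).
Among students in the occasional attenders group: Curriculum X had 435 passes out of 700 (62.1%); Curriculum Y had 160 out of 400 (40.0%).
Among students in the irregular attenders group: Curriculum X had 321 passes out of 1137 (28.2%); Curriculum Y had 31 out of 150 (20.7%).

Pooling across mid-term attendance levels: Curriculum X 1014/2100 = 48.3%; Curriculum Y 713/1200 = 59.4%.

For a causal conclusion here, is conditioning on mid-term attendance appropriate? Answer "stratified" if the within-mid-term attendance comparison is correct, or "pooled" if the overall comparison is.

pooled

The stratified and pooled comparisons disagree (Curriculum X wins within each mid-term attendance; Curriculum Y wins overall), so the answer turns on the causal role of mid-term attendance.
Because the teaching method influences mid-term attendance, mid-term attendance is a post-treatment mediator, not a confounder. Stratifying on it would bias the estimate; the causal effect is the crude pooled difference.
Pooled: Curriculum X 48.3% vs Curriculum Y 59.4%; Curriculum Y is higher overall.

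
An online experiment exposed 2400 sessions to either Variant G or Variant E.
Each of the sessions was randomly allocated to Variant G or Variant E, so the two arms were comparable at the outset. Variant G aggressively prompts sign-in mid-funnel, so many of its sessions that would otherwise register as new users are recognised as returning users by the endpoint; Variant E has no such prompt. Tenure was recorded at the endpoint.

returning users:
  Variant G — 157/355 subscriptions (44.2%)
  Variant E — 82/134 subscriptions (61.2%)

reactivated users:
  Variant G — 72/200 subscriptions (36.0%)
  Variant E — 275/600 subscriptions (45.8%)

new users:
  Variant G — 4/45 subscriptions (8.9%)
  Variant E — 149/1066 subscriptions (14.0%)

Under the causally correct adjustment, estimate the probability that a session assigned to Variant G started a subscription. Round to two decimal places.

0.39

User tenure is recorded after the variant and is itself shifted by it — it sits on the causal path from variant to outcome. Conditioning on a mediator would strip out part of the effect we want; the pooled comparison gives the total causal effect.
So P(outcome | do(Variant G)) is just the pooled rate for Variant G: 233/600 = 0.388.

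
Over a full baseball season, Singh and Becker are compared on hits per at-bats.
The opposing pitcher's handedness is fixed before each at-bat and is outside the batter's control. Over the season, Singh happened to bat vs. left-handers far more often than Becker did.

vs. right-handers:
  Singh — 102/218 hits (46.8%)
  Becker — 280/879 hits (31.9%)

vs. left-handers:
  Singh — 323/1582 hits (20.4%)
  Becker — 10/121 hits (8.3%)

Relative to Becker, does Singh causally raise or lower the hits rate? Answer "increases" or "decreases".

increases

The pitcher handedness-specific comparison favours Singh throughout, but the pooled figures favour Becker. The question is whether to condition on pitcher handedness.
Pitcher handedness differs across players for reasons unrelated to any effect of the player itself, and it separately predicts the outcome — a classic confounder. We must compare within pitcher handedness levels.
Within each level — vs. right-handers: 46.8% vs 31.9%; vs. left-handers: 20.4% vs 8.3% — Singh is higher every time.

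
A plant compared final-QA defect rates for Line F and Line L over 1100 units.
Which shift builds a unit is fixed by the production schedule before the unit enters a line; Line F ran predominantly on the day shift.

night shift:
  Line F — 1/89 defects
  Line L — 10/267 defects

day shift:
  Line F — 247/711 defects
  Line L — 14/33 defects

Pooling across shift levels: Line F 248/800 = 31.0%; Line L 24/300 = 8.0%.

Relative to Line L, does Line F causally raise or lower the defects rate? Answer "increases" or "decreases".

decreases

The shift-specific comparison favours Line F throughout, but the pooled figures favour Line L. The question is whether to condition on shift.
Here shift is a common cause — it drives both which line a case falls under and the outcome. The crude comparison mixes populations; the stratum-specific rates are the causally relevant ones.
Within each level — night shift: 1.1% vs 3.7%; day shift: 34.7% vs 42.4% — Line F is lower every time.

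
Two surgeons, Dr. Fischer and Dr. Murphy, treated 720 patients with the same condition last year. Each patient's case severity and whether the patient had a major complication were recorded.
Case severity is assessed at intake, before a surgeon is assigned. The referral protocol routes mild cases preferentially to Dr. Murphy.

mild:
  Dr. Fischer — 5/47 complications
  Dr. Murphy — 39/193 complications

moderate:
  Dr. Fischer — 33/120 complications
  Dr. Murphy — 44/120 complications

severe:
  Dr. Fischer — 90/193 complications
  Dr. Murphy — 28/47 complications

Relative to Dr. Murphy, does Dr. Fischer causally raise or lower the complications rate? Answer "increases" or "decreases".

Since case severity is a pre-existing factor (not a product of the surgeon) and it affects the outcome on its own, it is a confounder. The stratified rates, not the pooled rate, identify the causal effect.
Within each level — mild: 10.6% vs 20.2%; moderate: 27.5% vs 36.7%; severe: 46.6% vs 59.6% — Dr. Fischer is lower every time.

decreases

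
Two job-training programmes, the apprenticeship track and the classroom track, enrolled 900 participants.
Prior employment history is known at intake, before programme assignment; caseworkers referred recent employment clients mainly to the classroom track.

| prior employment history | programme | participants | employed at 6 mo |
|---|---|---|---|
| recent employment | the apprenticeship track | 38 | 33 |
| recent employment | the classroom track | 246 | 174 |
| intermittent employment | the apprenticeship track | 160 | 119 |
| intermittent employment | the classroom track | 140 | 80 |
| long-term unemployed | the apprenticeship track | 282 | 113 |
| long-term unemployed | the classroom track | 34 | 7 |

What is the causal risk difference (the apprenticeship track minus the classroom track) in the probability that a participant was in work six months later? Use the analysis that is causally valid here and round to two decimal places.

The imbalance in prior employment history arose from how participants were allocated, not from anything the programme did; and prior employment history independently affects the outcome. The pooled gap is confounded — condition on prior employment history.
Adjusting over the population distribution of prior employment history: 0.316·(0.868−0.707) + 0.333·(0.744−0.571) + 0.351·(0.401−0.206) = +0.177.

+0.18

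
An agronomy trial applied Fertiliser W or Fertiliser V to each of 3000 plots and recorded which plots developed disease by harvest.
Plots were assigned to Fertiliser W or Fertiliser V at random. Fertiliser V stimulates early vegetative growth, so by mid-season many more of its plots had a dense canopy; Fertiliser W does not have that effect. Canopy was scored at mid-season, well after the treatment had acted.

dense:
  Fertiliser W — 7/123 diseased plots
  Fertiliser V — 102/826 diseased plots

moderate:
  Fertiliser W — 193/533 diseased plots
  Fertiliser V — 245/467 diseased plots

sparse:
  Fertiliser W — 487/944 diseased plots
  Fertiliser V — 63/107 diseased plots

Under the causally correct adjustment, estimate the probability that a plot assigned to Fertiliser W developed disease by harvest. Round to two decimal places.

Within every mid-season canopy level Fertiliser W has the lower rate, yet pooled Fertiliser V does — Simpson's reversal.
Mid-season canopy is downstream of the fertiliser. One should not condition on a consequence of treatment, so the overall rates are the right comparison.
So P(outcome | do(Fertiliser W)) is just the pooled rate for Fertiliser W: 687/1600 = 0.429.

0.43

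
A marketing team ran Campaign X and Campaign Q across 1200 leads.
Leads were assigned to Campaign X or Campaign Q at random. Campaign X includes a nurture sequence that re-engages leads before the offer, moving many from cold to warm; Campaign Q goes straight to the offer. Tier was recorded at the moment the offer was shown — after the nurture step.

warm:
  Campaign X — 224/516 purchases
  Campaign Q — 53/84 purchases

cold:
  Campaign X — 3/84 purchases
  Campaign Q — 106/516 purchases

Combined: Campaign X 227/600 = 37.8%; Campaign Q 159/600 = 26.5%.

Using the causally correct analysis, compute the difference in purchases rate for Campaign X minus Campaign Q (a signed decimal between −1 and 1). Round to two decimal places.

The distribution of engagement tier is itself part of what the campaign does — it is an intermediate outcome. Holding it fixed would remove that part of the effect; the total effect is the pooled difference.
The causal difference is the pooled difference: 0.378 − 0.265 = +0.113.

+0.11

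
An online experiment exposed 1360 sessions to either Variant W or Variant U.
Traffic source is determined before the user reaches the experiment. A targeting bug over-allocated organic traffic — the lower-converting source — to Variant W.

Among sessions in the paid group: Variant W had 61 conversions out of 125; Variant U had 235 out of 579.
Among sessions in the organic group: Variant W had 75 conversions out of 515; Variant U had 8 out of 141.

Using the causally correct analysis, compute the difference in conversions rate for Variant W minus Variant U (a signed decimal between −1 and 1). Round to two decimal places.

+0.09

The imbalance in traffic source arose from how sessions were allocated, not from anything the variant did; and traffic source independently affects the outcome. The pooled gap is confounded — condition on traffic source.
Adjusting over the population distribution of traffic source: 0.518·(0.488−0.406) + 0.482·(0.146−0.057) = +0.085.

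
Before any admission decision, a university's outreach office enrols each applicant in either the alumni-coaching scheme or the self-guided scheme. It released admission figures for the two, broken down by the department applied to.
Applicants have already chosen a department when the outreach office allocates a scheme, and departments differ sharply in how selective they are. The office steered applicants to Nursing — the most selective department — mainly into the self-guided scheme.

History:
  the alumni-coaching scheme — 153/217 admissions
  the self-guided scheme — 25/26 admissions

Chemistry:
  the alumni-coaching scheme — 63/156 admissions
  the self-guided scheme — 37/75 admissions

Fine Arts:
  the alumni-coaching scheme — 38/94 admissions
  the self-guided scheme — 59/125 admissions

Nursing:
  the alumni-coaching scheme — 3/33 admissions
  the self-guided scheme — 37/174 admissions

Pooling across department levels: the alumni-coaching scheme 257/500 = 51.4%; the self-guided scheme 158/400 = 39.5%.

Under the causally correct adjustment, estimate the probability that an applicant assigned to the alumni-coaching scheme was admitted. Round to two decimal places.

The department-specific comparison favours the self-guided scheme throughout, but the pooled figures favour the alumni-coaching scheme. The question is whether to condition on department.
Here department is a common cause — it drives both which outreach scheme a case falls under and the outcome. The crude comparison mixes populations; the stratum-specific rates are the causally relevant ones.
Standardising the alumni-coaching scheme to the population department mix: 0.270·153/217 + 0.257·63/156 + 0.243·38/94 + 0.230·3/33 = 0.413.

0.41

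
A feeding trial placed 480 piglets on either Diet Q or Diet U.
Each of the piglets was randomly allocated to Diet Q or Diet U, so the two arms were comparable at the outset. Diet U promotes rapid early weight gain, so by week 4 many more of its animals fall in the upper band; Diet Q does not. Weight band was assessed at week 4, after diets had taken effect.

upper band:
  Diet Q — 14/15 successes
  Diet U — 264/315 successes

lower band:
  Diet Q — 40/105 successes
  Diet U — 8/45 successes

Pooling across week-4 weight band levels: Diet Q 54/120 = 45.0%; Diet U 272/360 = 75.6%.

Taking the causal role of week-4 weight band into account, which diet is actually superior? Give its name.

Week-4 weight band here is a post-treatment variable shaped by the diet; conditioning on it would introduce bias rather than remove it. The overall comparison is the causal one.
Pooled: Diet Q 45.0% vs Diet U 75.6%; Diet U is higher overall.

Diet U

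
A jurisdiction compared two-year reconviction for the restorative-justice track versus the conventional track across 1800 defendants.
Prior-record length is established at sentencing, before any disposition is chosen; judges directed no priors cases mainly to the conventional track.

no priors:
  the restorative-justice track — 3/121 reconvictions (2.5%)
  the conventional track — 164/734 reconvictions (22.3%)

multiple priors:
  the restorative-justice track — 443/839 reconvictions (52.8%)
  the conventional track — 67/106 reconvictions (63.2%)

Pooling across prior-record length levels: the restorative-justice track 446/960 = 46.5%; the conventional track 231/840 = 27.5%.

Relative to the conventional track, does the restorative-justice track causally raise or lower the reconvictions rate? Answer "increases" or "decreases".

the restorative-justice track is lower inside every prior-record length stratum but the conventional track is lower in aggregate. Whether to stratify depends on how prior-record length relates to the disposition.
Since prior-record length is a pre-existing factor (not a product of the disposition) and it affects the outcome on its own, it is a confounder. The stratified rates, not the pooled rate, identify the causal effect.
Within each level — no priors: 2.5% vs 22.3%; multiple priors: 52.8% vs 63.2% — the restorative-justice track is lower every time.

decreases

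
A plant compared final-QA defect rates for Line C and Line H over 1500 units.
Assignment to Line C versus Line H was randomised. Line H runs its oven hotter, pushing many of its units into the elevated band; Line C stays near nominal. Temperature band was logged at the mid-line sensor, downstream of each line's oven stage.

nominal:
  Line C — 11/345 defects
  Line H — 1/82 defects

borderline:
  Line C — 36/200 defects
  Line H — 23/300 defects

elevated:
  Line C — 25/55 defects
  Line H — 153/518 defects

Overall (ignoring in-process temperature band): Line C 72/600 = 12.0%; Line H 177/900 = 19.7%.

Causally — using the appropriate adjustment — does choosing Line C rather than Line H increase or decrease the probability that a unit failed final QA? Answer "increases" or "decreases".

Line H is lower inside every in-process temperature band stratum but Line C is lower in aggregate. Whether to stratify depends on how in-process temperature band relates to the line.
In-process temperature band here is a post-treatment variable shaped by the line; conditioning on it would introduce bias rather than remove it. The overall comparison is the causal one.
Pooled: Line C 12.0% vs Line H 19.7%; Line C is lower overall.

decreases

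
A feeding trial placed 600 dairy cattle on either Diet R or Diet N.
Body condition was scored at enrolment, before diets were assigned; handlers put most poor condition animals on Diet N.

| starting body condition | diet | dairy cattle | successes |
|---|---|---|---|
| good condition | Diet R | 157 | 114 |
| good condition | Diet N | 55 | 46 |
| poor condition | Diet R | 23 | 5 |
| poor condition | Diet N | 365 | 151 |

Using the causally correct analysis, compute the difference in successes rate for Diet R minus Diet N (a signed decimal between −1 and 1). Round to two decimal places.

The starting body condition-specific comparison favours Diet N throughout, but the pooled figures favour Diet R. The question is whether to condition on starting body condition.
Starting body condition differs across diets for reasons unrelated to any effect of the diet itself, and it separately predicts the outcome — a classic confounder. We must compare within starting body condition levels.
Adjusting over the population distribution of starting body condition: 0.353·(0.726−0.836) + 0.647·(0.217−0.414) = -0.166.

-0.17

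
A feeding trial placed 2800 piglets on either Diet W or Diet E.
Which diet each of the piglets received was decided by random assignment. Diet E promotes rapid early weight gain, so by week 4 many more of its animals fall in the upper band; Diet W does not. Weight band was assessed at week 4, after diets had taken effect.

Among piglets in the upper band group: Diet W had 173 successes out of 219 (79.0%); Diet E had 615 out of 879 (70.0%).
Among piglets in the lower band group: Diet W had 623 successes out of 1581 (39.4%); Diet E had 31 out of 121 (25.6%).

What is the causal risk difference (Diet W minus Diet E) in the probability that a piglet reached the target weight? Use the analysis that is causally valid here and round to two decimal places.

-0.20

Diet W is higher inside every week-4 weight band stratum but Diet E is higher in aggregate. Whether to stratify depends on how week-4 weight band relates to the diet.
Week-4 weight band is downstream of the diet. One should not condition on a consequence of treatment, so the overall rates are the right comparison.
The causal difference is the pooled difference: 0.442 − 0.646 = -0.204.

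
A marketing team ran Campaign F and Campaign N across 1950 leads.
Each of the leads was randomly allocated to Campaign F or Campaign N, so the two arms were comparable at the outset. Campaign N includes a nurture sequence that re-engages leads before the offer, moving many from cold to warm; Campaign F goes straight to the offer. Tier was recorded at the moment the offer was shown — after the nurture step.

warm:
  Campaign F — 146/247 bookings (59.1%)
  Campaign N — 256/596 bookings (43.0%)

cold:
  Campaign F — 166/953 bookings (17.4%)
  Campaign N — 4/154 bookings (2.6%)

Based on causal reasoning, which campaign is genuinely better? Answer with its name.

Campaign N

Engagement tier here is a post-treatment variable shaped by the campaign; conditioning on it would introduce bias rather than remove it. The overall comparison is the causal one.
Pooled: Campaign F 26.0% vs Campaign N 34.7%; Campaign N is higher overall.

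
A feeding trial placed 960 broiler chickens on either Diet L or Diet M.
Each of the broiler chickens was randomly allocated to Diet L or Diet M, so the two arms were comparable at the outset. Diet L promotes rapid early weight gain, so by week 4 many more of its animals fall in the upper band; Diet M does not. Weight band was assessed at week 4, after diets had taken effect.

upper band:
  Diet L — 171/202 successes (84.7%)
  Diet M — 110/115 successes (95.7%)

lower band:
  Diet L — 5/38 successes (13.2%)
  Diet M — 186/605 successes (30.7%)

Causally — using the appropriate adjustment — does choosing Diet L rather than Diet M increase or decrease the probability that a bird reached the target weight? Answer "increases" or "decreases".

increases

Within every week-4 weight band level Diet M has the higher rate, yet pooled Diet L does — Simpson's reversal.
Week-4 weight band is recorded after the diet and is itself shifted by it — it sits on the causal path from diet to outcome. Conditioning on a mediator would strip out part of the effect we want; the pooled comparison gives the total causal effect.
Pooled: Diet L 73.3% vs Diet M 41.1%; Diet L is higher overall.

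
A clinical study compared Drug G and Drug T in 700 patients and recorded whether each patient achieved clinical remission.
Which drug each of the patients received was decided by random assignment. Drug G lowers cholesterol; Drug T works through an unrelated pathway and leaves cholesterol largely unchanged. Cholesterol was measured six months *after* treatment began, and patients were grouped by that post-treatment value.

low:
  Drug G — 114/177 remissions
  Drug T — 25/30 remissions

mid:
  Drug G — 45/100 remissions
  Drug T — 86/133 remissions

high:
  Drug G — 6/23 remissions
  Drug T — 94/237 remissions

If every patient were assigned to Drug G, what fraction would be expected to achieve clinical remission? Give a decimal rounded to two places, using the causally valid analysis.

Stratifying would compare drugs among patients the drugs themselves sorted into cholesterol groups — a form of selection on an intermediate. The unconditioned pooled rates give the total causal effect.
So P(outcome | do(Drug G)) is just the pooled rate for Drug G: 165/300 = 0.550.

0.55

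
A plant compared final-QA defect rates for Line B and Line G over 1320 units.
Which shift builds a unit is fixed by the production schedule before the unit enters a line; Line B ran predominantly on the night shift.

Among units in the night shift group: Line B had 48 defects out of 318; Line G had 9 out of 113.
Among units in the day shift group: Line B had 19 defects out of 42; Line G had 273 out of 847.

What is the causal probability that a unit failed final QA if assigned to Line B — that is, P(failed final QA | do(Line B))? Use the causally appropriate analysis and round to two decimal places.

Shift is set before the line has any effect — it is not caused by the line — and it independently drives the outcome. That makes it a confounder, so the causal comparison is within shift levels.
Standardising Line B to the population shift mix: 0.327·48/318 + 0.673·19/42 = 0.354.

0.35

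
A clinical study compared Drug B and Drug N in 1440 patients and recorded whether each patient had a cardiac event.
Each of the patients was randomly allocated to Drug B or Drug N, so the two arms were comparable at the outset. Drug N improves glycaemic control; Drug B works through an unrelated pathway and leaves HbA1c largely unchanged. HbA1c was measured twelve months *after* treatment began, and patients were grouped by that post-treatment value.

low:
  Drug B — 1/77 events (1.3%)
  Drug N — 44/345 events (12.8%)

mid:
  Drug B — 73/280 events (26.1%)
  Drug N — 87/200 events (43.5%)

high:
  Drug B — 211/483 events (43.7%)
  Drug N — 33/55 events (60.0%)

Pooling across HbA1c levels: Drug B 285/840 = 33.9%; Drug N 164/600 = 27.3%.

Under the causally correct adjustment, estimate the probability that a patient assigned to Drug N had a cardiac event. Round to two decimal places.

Drug B is lower inside every HbA1c stratum but Drug N is lower in aggregate. Whether to stratify depends on how HbA1c relates to the drug.
HbA1c lies on the pathway drug → HbA1c → outcome, so adjusting for it blocks the indirect effect. For the total causal effect of drug, use the unadjusted pooled rates.
So P(outcome | do(Drug N)) is just the pooled rate for Drug N: 164/600 = 0.273.

0.27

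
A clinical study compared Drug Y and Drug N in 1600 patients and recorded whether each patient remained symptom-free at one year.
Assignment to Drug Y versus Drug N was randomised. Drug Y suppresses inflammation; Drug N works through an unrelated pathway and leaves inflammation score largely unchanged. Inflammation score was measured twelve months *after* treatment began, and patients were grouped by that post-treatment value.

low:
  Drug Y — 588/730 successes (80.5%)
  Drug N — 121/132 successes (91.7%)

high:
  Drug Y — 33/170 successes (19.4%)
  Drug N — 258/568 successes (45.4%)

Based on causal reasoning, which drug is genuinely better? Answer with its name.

Inflammation score here is a post-treatment variable shaped by the drug; conditioning on it would introduce bias rather than remove it. The overall comparison is the causal one.
Pooled: Drug Y 69.0% vs Drug N 54.1%; Drug Y is higher overall.

Drug Y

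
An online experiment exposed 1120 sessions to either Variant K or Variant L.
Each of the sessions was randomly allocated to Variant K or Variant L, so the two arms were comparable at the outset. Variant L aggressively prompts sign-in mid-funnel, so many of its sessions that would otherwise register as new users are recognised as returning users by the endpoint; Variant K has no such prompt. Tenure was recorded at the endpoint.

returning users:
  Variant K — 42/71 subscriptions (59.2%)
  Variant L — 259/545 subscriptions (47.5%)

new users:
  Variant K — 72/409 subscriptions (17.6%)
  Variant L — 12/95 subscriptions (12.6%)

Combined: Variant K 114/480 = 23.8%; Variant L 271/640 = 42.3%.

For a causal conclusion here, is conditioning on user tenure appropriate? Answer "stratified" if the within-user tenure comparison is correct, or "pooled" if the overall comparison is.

User tenure is recorded after the variant and is itself shifted by it — it sits on the causal path from variant to outcome. Conditioning on a mediator would strip out part of the effect we want; the pooled comparison gives the total causal effect.
Pooled: Variant K 23.8% vs Variant L 42.3%; Variant L is higher overall.

pooled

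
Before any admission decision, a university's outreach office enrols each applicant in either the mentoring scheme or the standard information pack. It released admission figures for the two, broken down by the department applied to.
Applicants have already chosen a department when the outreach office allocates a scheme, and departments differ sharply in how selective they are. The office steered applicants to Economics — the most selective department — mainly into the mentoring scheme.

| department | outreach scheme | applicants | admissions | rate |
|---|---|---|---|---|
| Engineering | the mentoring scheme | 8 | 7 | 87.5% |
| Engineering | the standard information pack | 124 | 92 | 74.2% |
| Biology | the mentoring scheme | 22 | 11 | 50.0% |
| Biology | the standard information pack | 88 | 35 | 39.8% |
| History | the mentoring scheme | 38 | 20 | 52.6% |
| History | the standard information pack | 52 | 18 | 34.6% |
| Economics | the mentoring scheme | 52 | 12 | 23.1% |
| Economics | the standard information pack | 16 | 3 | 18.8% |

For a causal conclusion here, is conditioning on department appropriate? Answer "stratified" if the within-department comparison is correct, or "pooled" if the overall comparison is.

stratified

Department differs across outreach schemes for reasons unrelated to any effect of the outreach scheme itself, and it separately predicts the outcome — a classic confounder. We must compare within department levels.
Within each level — Engineering: 87.5% vs 74.2%; Biology: 50.0% vs 39.8%; History: 52.6% vs 34.6%; Economics: 23.1% vs 18.8% — the mentoring scheme is higher every time.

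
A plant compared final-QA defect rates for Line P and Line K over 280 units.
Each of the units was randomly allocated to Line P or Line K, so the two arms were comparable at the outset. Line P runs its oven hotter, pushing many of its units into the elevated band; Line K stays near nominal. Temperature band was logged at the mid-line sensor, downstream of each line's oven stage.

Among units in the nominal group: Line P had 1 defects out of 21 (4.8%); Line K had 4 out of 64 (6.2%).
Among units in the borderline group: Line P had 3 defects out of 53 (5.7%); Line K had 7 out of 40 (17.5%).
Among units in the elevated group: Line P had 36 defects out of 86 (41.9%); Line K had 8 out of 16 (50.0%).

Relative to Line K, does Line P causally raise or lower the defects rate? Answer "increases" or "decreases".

increases

Within every in-process temperature band level Line P has the lower rate, yet pooled Line K does — Simpson's reversal.
In-process temperature band is downstream of the line. One should not condition on a consequence of treatment, so the overall rates are the right comparison.
Pooled: Line P 25.0% vs Line K 15.8%; Line K is lower overall.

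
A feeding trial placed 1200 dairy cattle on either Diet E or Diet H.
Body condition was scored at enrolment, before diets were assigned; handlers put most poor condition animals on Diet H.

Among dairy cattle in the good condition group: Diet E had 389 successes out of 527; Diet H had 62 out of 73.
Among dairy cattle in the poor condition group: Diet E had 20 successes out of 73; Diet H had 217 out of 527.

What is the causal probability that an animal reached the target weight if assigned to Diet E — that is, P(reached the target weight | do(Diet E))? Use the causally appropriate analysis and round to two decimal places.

0.51

Starting body condition satisfies the back-door criterion: it is not a descendant of the diet, and it blocks the spurious path from diet to outcome. Adjusting for it (i.e., using the within-starting body condition rates) gives the causal effect.
Standardising Diet E to the population starting body condition mix: 0.500·389/527 + 0.500·20/73 = 0.506.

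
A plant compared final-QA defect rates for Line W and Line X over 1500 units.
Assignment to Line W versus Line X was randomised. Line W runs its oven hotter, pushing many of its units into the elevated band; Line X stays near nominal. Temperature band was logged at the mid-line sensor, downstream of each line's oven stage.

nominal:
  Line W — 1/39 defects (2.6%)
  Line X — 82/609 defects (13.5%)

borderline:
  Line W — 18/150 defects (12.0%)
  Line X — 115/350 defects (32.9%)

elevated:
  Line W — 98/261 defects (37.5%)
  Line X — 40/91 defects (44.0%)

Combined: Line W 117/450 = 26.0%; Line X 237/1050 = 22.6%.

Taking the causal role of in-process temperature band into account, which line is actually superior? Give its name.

Within every in-process temperature band level Line W has the lower rate, yet pooled Line X does — Simpson's reversal.
In-process temperature band is recorded after the line and is itself shifted by it — it sits on the causal path from line to outcome. Conditioning on a mediator would strip out part of the effect we want; the pooled comparison gives the total causal effect.
Pooled: Line W 26.0% vs Line X 22.6%; Line X is lower overall.

Line X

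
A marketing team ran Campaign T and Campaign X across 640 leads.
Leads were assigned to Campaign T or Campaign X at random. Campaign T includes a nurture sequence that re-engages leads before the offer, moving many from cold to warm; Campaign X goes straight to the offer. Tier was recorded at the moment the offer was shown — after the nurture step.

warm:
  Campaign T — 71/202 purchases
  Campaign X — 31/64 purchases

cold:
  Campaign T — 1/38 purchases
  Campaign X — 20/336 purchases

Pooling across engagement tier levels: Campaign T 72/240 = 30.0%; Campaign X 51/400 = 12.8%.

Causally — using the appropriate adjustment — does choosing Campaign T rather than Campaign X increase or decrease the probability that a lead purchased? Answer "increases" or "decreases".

Within every engagement tier level Campaign X has the higher rate, yet pooled Campaign T does — Simpson's reversal.
Engagement tier is downstream of the campaign. One should not condition on a consequence of treatment, so the overall rates are the right comparison.
Pooled: Campaign T 30.0% vs Campaign X 12.8%; Campaign T is higher overall.

increases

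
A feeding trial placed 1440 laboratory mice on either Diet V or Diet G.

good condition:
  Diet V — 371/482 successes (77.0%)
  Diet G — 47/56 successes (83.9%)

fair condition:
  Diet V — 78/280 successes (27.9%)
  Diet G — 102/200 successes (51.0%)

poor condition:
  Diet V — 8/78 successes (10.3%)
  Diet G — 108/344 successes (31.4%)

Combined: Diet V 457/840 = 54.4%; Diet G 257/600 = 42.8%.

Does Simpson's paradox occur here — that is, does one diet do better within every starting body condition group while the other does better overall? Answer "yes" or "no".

Within each starting body condition level (good condition 77.0% vs 83.9%; fair condition 27.9% vs 51.0%; poor condition 10.3% vs 31.4%), Diet G has the higher rate every time. Pooled: 54.4% vs 42.8% — Diet V has the higher rate overall. The two comparisons disagree.

yes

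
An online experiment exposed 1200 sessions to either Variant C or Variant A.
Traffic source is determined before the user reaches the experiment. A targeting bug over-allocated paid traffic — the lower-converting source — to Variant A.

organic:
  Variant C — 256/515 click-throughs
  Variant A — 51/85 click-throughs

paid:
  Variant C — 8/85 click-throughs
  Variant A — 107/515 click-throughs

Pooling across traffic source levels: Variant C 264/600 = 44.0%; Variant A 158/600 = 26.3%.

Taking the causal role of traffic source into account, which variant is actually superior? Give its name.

Variant A

The traffic source-specific comparison favours Variant A throughout, but the pooled figures favour Variant C. The question is whether to condition on traffic source.
The imbalance in traffic source arose from how sessions were allocated, not from anything the variant did; and traffic source independently affects the outcome. The pooled gap is confounded — condition on traffic source.
Within each level — organic: 49.7% vs 60.0%; paid: 9.4% vs 20.8% — Variant A is higher every time.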